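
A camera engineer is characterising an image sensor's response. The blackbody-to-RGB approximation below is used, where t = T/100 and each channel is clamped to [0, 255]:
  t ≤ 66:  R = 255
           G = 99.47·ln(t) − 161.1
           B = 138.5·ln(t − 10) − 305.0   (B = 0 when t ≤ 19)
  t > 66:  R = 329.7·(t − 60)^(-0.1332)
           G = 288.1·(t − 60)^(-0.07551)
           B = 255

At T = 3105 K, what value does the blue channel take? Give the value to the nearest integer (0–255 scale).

117

t = 3105/100 = 31.05; the t ≤ 66 branch applies.
B = 138.5·ln(31.05 − 10) − 305.0 = 138.5·ln 21.05 − 305.0 = 138.5·3.0469 − 305.0 = 116.996.
Rounded: 117.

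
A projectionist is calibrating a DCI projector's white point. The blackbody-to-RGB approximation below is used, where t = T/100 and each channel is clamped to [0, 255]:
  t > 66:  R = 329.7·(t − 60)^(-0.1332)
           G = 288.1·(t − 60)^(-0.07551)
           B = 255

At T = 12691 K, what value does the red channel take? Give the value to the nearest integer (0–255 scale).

t = 12691/100 = 126.91; the t > 66 branch applies.
R = 329.7·(126.91 − 60)^(-0.1332) = 329.7·66.91^(-0.1332) = 329.7·0.57127 = 188.349.
Rounded: 188.

188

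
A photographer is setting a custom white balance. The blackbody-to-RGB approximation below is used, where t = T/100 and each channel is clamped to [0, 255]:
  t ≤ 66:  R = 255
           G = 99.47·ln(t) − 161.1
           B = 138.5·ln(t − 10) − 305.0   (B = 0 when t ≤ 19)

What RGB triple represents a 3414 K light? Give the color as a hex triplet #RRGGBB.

#FFBE88

t = 3414/100 = 34.14; the t ≤ 66 branch applies.
R = 255 by definition for t ≤ 66.
G = 99.47·ln 34.14 − 161.1 = 99.47·3.5305 − 161.1 = 190.076.
B = 138.5·ln(34.14 − 10) − 305.0 = 138.5·ln 24.14 − 305.0 = 138.5·3.1839 − 305.0 = 135.966.
Rounded: (255, 190, 136).
In hex: #FFBE88.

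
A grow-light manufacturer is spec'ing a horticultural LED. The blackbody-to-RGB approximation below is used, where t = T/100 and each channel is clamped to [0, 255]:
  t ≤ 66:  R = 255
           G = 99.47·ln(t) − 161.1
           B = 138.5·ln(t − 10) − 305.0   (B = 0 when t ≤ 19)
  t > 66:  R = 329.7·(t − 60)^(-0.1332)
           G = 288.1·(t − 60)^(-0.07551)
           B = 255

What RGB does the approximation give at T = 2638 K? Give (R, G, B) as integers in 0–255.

t = 2638/100 = 26.38; the t ≤ 66 branch applies.
R = 255 by definition for t ≤ 66.
G = 99.47·ln 26.38 − 161.1 = 99.47·3.2726 − 161.1 = 164.426.
B = 138.5·ln(26.38 − 10) − 305.0 = 138.5·ln 16.38 − 305.0 = 138.5·2.7961 − 305.0 = 82.254.
Rounded: (255, 164, 82).

(255, 164, 82)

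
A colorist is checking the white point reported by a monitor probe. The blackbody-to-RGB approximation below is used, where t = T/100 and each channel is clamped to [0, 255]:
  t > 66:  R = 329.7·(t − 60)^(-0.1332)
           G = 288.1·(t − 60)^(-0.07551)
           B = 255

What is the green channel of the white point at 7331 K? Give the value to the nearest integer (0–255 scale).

237

t = 7331/100 = 73.31; the t > 66 branch applies.
G = 288.1·(73.31 − 60)^(-0.07551) = 288.1·13.31^(-0.07551) = 288.1·0.82246 = 236.950.
Rounded: 237.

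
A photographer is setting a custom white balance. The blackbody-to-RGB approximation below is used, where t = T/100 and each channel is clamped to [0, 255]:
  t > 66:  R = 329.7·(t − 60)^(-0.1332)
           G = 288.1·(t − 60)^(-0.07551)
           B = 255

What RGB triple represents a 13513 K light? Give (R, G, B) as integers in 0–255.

(185, 208, 255)

t = 13513/100 = 135.13; the t > 66 branch applies.
R = 329.7·(135.13 − 60)^(-0.1332) = 329.7·75.13^(-0.1332) = 329.7·0.56252 = 185.464.
G = 288.1·(135.13 − 60)^(-0.07551) = 288.1·75.13^(-0.07551) = 288.1·0.72170 = 207.922.
B = 255 by definition for t > 66.
Rounded: (185, 208, 255).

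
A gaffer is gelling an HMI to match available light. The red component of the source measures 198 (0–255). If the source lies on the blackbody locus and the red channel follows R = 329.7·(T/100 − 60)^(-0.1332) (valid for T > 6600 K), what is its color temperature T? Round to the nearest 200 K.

10600 K

(t − 60)^(-0.1332) = 198/329.7 = 0.60055.
t − 60 = 0.60055^(1/-0.1332) = 0.60055^(-7.508) = 45.980, so t = 105.980.
T = 100·t = 10598 K → 10600 K to the nearest 200 K.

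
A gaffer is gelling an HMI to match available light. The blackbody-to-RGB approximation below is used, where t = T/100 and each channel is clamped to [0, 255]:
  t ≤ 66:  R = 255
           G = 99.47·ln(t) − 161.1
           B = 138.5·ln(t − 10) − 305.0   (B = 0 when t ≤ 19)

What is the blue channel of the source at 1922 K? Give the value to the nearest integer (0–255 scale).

3

t = 1922/100 = 19.22; the t ≤ 66 branch applies.
B = 138.5·ln(19.22 − 10) − 305.0 = 138.5·ln 9.22 − 305.0 = 138.5·2.2214 − 305.0 = 2.660.
Rounded: 3.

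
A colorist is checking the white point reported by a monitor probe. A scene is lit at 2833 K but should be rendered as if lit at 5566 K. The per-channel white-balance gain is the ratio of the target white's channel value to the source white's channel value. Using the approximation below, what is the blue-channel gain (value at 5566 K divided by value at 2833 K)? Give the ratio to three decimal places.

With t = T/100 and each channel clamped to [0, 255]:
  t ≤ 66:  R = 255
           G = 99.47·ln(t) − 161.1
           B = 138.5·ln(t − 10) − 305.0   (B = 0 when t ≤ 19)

At 2833 K (t = 28.33):
  B = 138.5·ln(28.33 − 10) − 305.0 = 138.5·ln 18.33 − 305.0 = 138.5·2.9085 − 305.0 = 97.833.
At 5566 K (t = 55.66):
  B = 138.5·ln(55.66 − 10) − 305.0 = 138.5·ln 45.66 − 305.0 = 138.5·3.8212 − 305.0 = 224.239.
Gain = 224.239 / 97.833 = 2.2921 → 2.292.

2.292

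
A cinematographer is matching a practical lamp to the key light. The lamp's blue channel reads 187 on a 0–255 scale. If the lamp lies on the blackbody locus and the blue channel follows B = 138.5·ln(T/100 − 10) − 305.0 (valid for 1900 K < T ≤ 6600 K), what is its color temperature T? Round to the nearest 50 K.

4500 K

ln(t − 10) = (187 + 305.0) / 138.5 = 3.5523.
t − 10 = e^3.5523 = 34.895, so t = 44.895.
T = 100·t = 4490 K → 4500 K to the nearest 50 K.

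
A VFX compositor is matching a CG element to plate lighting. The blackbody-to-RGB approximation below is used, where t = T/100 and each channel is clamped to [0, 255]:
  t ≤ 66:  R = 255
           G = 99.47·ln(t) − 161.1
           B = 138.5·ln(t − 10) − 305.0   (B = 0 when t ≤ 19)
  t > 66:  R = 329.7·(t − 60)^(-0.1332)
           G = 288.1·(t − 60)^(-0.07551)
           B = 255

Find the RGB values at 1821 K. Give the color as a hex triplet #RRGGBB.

t = 1821/100 = 18.21; the t ≤ 66 branch applies.
R = 255 by definition for t ≤ 66.
G = 99.47·ln 18.21 − 161.1 = 99.47·2.9020 − 161.1 = 127.559.
t = 18.21 ≤ 19, so B = 0.
Rounded: (255, 128, 0).
In hex: #FF8000.

#FF8000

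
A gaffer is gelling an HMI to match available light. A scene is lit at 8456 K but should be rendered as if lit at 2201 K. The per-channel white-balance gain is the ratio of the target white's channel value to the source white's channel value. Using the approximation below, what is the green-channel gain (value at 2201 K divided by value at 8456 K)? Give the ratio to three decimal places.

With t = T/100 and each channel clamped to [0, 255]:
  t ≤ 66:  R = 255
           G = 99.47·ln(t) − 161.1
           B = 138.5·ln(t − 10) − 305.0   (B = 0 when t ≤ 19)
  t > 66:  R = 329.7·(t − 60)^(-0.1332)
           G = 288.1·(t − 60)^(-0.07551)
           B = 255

At 8456 K (t = 84.56):
  G = 288.1·(84.56 − 60)^(-0.07551) = 288.1·24.56^(-0.07551) = 288.1·0.78528 = 226.239.
At 2201 K (t = 22.01):
  G = 99.47·ln 22.01 − 161.1 = 99.47·3.0915 − 161.1 = 146.411.
Gain = 146.411 / 226.239 = 0.6472 → 0.647.

0.647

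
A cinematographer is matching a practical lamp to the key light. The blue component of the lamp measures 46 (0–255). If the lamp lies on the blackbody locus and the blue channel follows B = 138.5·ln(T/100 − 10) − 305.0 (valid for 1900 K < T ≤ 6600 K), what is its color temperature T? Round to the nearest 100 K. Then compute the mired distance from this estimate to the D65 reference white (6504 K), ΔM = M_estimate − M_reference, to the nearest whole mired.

+281 mireds

ln(t − 10) = (46 + 305.0) / 138.5 = 2.5343.
t − 10 = e^2.5343 = 12.608, so t = 22.608.
T = 100·t = 2261 K → 2300 K to the nearest 100 K.
M_estimate = 10⁶/2300 = 434.78; M_reference = 10⁶/6504 = 153.75.
ΔM = 434.78 − 153.75 = 281.03 → +281 mireds.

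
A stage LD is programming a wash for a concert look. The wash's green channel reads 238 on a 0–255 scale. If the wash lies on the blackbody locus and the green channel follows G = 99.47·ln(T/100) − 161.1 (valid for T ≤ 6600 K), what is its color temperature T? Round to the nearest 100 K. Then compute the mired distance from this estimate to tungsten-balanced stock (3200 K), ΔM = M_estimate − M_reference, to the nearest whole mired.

-131 mireds

ln t = (238 + 161.1) / 99.47 = 4.0123.
t = e^4.0123 = 55.272.
T = 100·t = 5527 K → 5500 K to the nearest 100 K.
M_estimate = 10⁶/5500 = 181.82; M_reference = 10⁶/3200 = 312.50.
ΔM = 181.82 − 312.50 = -130.68 → -131 mireds.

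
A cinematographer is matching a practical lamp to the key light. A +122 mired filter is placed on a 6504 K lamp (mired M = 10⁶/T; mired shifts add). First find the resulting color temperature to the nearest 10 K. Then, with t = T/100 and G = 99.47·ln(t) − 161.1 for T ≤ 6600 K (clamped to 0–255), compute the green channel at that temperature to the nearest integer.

M_in = 10⁶/6504 = 153.75; M_out = 153.75 + (+122) = 275.75.
T_out = 10⁶/275.75 = 3626.5 K → 3630 K; t = 36.3.
G = 99.47·ln 36.3 − 161.1 = 99.47·3.5918 − 161.1 = 196.178.
Rounded: 196.

196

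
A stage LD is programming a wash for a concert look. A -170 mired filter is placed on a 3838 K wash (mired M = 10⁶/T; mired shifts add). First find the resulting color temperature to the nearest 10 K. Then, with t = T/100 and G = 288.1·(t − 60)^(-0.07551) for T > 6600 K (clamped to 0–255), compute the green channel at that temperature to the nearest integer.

214

M_in = 10⁶/3838 = 260.55; M_out = 260.55 + (-170) = 90.55.
T_out = 10⁶/90.55 = 11043.3 K → 11040 K; t = 110.4.
G = 288.1·(110.4 − 60)^(-0.07551) = 288.1·50.4^(-0.07551) = 288.1·0.74379 = 214.285.
Rounded: 214.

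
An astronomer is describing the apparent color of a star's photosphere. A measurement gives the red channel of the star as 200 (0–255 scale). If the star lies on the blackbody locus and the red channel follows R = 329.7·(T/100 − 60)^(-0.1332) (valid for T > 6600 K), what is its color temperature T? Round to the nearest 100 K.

(t − 60)^(-0.1332) = 200/329.7 = 0.60661.
t − 60 = 0.60661^(1/-0.1332) = 0.60661^(-7.508) = 42.638, so t = 102.638.
T = 100·t = 10264 K → 10300 K to the nearest 100 K.

10300 K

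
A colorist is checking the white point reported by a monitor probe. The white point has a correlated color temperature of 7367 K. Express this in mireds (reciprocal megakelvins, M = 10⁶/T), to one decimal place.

135.7 mireds

M = 10⁶ / 7367 = 135.740 → 135.7 mireds.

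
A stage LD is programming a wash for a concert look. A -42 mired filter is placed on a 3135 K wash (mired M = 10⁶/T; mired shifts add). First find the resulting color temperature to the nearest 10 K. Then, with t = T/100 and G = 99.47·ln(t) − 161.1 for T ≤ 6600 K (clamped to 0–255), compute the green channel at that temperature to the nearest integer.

196

M_in = 10⁶/3135 = 318.98; M_out = 318.98 + (-42) = 276.98.
T_out = 10⁶/276.98 = 3610.4 K → 3610 K; t = 36.1.
G = 99.47·ln 36.1 − 161.1 = 99.47·3.5863 − 161.1 = 195.629.
Rounded: 196.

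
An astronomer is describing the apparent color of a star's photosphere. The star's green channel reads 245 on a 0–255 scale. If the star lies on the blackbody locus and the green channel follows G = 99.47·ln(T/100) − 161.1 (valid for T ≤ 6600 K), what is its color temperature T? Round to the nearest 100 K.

ln t = (245 + 161.1) / 99.47 = 4.0826.
t = e^4.0826 = 59.302.
T = 100·t = 5930 K → 5900 K to the nearest 100 K.

5900 K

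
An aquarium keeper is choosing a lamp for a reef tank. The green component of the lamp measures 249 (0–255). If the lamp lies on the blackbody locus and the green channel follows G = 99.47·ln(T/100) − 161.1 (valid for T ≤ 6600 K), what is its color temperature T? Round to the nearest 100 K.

ln t = (249 + 161.1) / 99.47 = 4.1229.
t = e^4.1229 = 61.735.
T = 100·t = 6174 K → 6200 K to the nearest 100 K.

6200 K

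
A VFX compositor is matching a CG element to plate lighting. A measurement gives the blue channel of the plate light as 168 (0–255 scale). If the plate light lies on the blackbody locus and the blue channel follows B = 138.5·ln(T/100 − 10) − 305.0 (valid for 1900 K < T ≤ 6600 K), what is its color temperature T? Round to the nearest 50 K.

ln(t − 10) = (168 + 305.0) / 138.5 = 3.4152.
t − 10 = e^3.4152 = 30.422, so t = 40.422.
T = 100·t = 4042 K → 4050 K to the nearest 50 K.

4050 K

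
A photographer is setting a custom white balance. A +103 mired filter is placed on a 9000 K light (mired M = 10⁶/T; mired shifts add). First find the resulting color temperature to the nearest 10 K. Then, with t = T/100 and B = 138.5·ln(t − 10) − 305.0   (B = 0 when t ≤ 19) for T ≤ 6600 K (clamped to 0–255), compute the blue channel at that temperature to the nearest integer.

194

M_in = 10⁶/9000 = 111.11; M_out = 111.11 + (+103) = 214.11.
T_out = 10⁶/214.11 = 4670.5 K → 4670 K; t = 46.7.
B = 138.5·ln(46.7 − 10) − 305.0 = 138.5·ln 36.7 − 305.0 = 138.5·3.6028 − 305.0 = 193.985.
Rounded: 194.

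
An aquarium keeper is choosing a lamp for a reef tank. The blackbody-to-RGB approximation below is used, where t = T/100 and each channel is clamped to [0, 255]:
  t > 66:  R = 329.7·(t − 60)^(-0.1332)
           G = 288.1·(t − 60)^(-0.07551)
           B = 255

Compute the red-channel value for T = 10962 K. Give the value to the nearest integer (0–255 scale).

196

t = 10962/100 = 109.62; the t > 66 branch applies.
R = 329.7·(109.62 − 60)^(-0.1332) = 329.7·49.62^(-0.1332) = 329.7·0.59448 = 196.001.
Rounded: 196.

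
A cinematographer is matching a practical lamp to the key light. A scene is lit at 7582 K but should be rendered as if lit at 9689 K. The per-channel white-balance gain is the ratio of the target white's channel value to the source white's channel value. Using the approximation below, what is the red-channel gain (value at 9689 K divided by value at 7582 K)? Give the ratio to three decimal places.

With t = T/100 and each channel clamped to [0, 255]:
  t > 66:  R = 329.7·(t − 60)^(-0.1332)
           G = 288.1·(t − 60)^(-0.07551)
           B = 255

0.893

At 7582 K (t = 75.82):
  R = 329.7·(75.82 − 60)^(-0.1332) = 329.7·15.82^(-0.1332) = 329.7·0.69225 = 228.236.
At 9689 K (t = 96.89):
  R = 329.7·(96.89 − 60)^(-0.1332) = 329.7·36.89^(-0.1332) = 329.7·0.61843 = 203.895.
Gain = 203.895 / 228.236 = 0.8934 → 0.893.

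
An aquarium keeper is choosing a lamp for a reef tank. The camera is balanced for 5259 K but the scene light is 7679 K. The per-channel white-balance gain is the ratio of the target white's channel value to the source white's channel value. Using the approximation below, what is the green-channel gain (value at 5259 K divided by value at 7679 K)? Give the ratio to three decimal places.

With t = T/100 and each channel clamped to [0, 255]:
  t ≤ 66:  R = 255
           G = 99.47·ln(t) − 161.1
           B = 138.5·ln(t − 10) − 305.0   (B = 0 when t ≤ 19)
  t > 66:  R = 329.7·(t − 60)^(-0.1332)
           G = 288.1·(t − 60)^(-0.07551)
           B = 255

1.001

At 7679 K (t = 76.79):
  G = 288.1·(76.79 − 60)^(-0.07551) = 288.1·16.79^(-0.07551) = 288.1·0.80816 = 232.830.
At 5259 K (t = 52.59):
  G = 99.47·ln 52.59 − 161.1 = 99.47·3.9625 − 161.1 = 233.052.
Gain = 233.052 / 232.830 = 1.0010 → 1.001.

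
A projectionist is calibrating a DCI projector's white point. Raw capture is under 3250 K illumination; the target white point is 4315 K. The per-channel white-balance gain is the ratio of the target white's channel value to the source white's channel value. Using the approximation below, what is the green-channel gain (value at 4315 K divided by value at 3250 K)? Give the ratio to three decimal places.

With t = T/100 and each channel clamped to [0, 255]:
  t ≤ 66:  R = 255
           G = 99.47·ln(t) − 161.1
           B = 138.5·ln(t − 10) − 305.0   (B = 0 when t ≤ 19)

At 3250 K (t = 32.5):
  G = 99.47·ln 32.5 − 161.1 = 99.47·3.4812 − 161.1 = 185.179.
At 4315 K (t = 43.15):
  G = 99.47·ln 43.15 − 161.1 = 99.47·3.7647 − 161.1 = 213.373.
Gain = 213.373 / 185.179 = 1.1523 → 1.152.

1.152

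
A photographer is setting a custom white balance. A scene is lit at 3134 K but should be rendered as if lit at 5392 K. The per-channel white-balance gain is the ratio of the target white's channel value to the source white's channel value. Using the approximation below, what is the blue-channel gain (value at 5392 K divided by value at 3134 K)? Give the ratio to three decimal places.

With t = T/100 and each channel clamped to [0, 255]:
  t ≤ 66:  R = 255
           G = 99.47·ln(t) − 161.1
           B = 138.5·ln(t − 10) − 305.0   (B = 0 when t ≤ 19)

At 3134 K (t = 31.34):
  B = 138.5·ln(31.34 − 10) − 305.0 = 138.5·ln 21.34 − 305.0 = 138.5·3.0606 − 305.0 = 118.891.
At 5392 K (t = 53.92):
  B = 138.5·ln(53.92 − 10) − 305.0 = 138.5·ln 43.92 − 305.0 = 138.5·3.7824 − 305.0 = 218.858.
Gain = 218.858 / 118.891 = 1.8408 → 1.841.

1.841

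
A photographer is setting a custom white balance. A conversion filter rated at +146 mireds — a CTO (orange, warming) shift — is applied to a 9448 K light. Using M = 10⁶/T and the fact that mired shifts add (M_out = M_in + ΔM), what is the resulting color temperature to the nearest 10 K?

M_in = 10⁶/9448 = 105.84 mireds.
M_out = 105.84 + (+146) = 251.84 mireds.
T_out = 10⁶/251.84 = 3970.7 K → 3970 K.

3970 K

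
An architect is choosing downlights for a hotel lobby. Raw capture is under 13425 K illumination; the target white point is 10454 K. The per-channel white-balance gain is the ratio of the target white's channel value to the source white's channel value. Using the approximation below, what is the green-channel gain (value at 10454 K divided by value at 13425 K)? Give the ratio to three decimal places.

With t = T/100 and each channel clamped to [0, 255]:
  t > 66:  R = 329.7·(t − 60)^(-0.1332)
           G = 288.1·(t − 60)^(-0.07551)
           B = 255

At 13425 K (t = 134.25):
  G = 288.1·(134.25 − 60)^(-0.07551) = 288.1·74.25^(-0.07551) = 288.1·0.72234 = 208.107.
At 10454 K (t = 104.54):
  G = 288.1·(104.54 − 60)^(-0.07551) = 288.1·44.54^(-0.07551) = 288.1·0.75076 = 216.295.
Gain = 216.295 / 208.107 = 1.0393 → 1.039.

1.039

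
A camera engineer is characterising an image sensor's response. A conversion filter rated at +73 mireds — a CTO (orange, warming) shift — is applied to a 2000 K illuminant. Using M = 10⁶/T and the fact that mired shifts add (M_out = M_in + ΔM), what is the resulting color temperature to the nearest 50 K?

M_in = 10⁶/2000 = 500.00 mireds.
M_out = 500.00 + (+73) = 573.00 mireds.
T_out = 10⁶/573.00 = 1745.2 K → 1750 K.

1750 K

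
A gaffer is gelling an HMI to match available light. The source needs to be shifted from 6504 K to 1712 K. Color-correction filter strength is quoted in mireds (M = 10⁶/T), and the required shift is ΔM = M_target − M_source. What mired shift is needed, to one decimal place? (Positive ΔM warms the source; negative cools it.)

M_source = 10⁶/6504 = 153.752; M_target = 10⁶/1712 = 584.112.
ΔM = 584.112 − 153.752 = 430.361 → +430.4 mireds, a warming shift.

+430.4 mireds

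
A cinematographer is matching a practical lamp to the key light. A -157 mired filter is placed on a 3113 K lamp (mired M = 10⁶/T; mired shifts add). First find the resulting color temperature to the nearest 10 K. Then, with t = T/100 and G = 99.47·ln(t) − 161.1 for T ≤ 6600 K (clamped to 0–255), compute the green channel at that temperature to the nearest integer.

248

M_in = 10⁶/3113 = 321.23; M_out = 321.23 + (-157) = 164.23.
T_out = 10⁶/164.23 = 6088.9 K → 6090 K; t = 60.9.
G = 99.47·ln 60.9 − 161.1 = 99.47·4.1092 − 161.1 = 247.645.
Rounded: 248.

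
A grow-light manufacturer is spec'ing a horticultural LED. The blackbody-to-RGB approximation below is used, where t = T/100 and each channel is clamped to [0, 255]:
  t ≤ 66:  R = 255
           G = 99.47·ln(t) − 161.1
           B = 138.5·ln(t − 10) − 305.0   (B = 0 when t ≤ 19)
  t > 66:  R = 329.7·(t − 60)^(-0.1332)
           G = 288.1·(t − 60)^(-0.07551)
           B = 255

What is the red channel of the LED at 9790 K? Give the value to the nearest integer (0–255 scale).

203

t = 9790/100 = 97.9; the t > 66 branch applies.
R = 329.7·(97.9 − 60)^(-0.1332) = 329.7·37.9^(-0.1332) = 329.7·0.61621 = 203.163.
Rounded: 203.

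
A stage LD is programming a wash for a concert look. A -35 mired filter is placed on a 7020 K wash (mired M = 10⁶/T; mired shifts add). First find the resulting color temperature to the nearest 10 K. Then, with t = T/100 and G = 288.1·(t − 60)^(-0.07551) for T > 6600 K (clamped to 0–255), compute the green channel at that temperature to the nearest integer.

221

M_in = 10⁶/7020 = 142.45; M_out = 142.45 + (-35) = 107.45.
T_out = 10⁶/107.45 = 9306.6 K → 9310 K; t = 93.1.
G = 288.1·(93.1 − 60)^(-0.07551) = 288.1·33.1^(-0.07551) = 288.1·0.76778 = 221.198.
Rounded: 221.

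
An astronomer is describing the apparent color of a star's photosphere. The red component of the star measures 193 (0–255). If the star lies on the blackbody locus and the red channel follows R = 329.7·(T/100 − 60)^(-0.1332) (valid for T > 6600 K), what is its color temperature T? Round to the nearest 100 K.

11600 K

(t − 60)^(-0.1332) = 193/329.7 = 0.58538.
t − 60 = 0.58538^(1/-0.1332) = 0.58538^(-7.508) = 55.713, so t = 115.713.
T = 100·t = 11571 K → 11600 K to the nearest 100 K.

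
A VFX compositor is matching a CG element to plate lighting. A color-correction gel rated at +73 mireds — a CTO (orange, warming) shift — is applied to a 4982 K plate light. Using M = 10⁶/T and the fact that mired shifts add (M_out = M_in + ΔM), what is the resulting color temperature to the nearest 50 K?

3650 K

M_in = 10⁶/4982 = 200.72 mireds.
M_out = 200.72 + (+73) = 273.72 mireds.
T_out = 10⁶/273.72 = 3653.3 K → 3650 K.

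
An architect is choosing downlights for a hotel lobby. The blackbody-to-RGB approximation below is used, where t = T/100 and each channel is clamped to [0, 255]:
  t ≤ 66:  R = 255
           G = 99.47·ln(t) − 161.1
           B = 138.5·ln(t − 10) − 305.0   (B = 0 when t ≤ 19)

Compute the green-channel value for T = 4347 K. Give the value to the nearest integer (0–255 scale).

t = 4347/100 = 43.47; the t ≤ 66 branch applies.
G = 99.47·ln 43.47 − 161.1 = 99.47·3.7721 − 161.1 = 214.108.
Rounded: 214.

214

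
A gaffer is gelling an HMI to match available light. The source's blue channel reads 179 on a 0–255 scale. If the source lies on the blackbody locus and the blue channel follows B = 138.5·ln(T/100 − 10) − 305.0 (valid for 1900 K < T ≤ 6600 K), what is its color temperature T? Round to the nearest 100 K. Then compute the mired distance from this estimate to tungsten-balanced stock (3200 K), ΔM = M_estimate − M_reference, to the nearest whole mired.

ln(t − 10) = (179 + 305.0) / 138.5 = 3.4946.
t − 10 = e^3.4946 = 32.937, so t = 42.937.
T = 100·t = 4294 K → 4300 K to the nearest 100 K.
M_estimate = 10⁶/4300 = 232.56; M_reference = 10⁶/3200 = 312.50.
ΔM = 232.56 − 312.50 = -79.94 → -80 mireds.

-80 mireds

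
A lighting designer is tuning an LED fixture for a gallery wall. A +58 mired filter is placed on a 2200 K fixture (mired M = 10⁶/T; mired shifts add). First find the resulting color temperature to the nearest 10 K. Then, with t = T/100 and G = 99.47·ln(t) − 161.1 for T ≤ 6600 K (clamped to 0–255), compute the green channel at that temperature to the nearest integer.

134

M_in = 10⁶/2200 = 454.55; M_out = 454.55 + (+58) = 512.55.
T_out = 10⁶/512.55 = 1951.0 K → 1950 K; t = 19.5.
G = 99.47·ln 19.5 − 161.1 = 99.47·2.9704 − 161.1 = 134.367.
Rounded: 134.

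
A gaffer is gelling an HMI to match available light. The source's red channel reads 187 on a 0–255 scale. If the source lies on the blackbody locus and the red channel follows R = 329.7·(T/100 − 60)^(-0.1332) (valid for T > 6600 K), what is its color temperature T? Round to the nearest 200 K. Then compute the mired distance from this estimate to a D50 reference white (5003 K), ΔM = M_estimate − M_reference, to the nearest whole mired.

-123 mireds

(t − 60)^(-0.1332) = 187/329.7 = 0.56718.
t − 60 = 0.56718^(1/-0.1332) = 0.56718^(-7.508) = 70.620, so t = 130.620.
T = 100·t = 13062 K → 13000 K to the nearest 200 K.
M_estimate = 10⁶/13000 = 76.92; M_reference = 10⁶/5003 = 199.88.
ΔM = 76.92 − 199.88 = -122.96 → -123 mireds.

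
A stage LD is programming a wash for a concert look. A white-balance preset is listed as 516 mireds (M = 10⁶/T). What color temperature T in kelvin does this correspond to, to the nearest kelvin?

1938 K

T = 10⁶ / 516 = 1937.98 K → 1938 K.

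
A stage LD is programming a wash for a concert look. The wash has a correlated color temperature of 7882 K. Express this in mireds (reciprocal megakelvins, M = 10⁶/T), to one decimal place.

M = 10⁶ / 7882 = 126.871 → 126.9 mireds.

126.9 mireds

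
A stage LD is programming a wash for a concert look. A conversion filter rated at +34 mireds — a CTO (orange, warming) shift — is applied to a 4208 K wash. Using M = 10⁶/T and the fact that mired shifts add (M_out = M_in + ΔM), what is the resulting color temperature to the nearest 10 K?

3680 K

M_in = 10⁶/4208 = 237.64 mireds.
M_out = 237.64 + (+34) = 271.64 mireds.
T_out = 10⁶/271.64 = 3681.3 K → 3680 K.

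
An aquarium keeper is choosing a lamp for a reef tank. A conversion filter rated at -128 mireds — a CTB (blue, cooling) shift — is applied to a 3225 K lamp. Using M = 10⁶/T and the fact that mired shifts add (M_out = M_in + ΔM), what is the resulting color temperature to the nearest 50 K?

M_in = 10⁶/3225 = 310.08 mireds.
M_out = 310.08 + (-128) = 182.08 mireds.
T_out = 10⁶/182.08 = 5492.2 K → 5500 K.

5500 K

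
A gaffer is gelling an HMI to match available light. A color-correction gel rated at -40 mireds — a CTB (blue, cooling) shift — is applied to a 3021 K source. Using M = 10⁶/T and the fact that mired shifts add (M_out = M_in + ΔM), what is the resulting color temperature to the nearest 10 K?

M_in = 10⁶/3021 = 331.02 mireds.
M_out = 331.02 + (-40) = 291.02 mireds.
T_out = 10⁶/291.02 = 3436.2 K → 3440 K.

3440 K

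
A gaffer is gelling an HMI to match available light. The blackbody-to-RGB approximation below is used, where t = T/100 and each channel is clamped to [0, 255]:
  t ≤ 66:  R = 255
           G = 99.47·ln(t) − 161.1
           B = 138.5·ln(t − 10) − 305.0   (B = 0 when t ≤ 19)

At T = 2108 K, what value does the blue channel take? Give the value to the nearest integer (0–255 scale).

t = 2108/100 = 21.08; the t ≤ 66 branch applies.
B = 138.5·ln(21.08 − 10) − 305.0 = 138.5·ln 11.08 − 305.0 = 138.5·2.4051 − 305.0 = 28.112.
Rounded: 28.

28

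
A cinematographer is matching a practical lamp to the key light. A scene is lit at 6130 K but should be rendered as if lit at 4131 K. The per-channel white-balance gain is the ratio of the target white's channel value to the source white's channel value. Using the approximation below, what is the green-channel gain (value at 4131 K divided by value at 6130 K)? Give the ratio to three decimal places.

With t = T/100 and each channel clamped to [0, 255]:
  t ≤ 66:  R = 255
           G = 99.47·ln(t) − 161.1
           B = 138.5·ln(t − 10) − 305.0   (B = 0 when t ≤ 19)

At 6130 K (t = 61.3):
  G = 99.47·ln 61.3 − 161.1 = 99.47·4.1158 − 161.1 = 248.297.
At 4131 K (t = 41.31):
  G = 99.47·ln 41.31 − 161.1 = 99.47·3.7211 − 161.1 = 209.038.
Gain = 209.038 / 248.297 = 0.8419 → 0.842.

0.842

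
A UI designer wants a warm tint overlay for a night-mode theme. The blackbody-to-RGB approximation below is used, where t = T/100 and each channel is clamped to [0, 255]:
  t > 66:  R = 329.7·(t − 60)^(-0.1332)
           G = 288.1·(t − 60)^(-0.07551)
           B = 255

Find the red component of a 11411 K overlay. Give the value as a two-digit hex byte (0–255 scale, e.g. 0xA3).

t = 11411/100 = 114.11; the t > 66 branch applies.
R = 329.7·(114.11 − 60)^(-0.1332) = 329.7·54.11^(-0.1332) = 329.7·0.58766 = 193.752.
Rounded: 194; in hex, 0xC2.

0xC2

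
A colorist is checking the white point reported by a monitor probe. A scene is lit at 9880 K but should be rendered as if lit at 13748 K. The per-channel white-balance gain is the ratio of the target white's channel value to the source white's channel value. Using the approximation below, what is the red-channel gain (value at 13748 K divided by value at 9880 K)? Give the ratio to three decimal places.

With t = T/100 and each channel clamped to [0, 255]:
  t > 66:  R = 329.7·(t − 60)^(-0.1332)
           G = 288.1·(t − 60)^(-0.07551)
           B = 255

At 9880 K (t = 98.8):
  R = 329.7·(98.8 − 60)^(-0.1332) = 329.7·38.8^(-0.1332) = 329.7·0.61428 = 202.529.
At 13748 K (t = 137.48):
  R = 329.7·(137.48 − 60)^(-0.1332) = 329.7·77.48^(-0.1332) = 329.7·0.56022 = 184.705.
Gain = 184.705 / 202.529 = 0.9120 → 0.912.

0.912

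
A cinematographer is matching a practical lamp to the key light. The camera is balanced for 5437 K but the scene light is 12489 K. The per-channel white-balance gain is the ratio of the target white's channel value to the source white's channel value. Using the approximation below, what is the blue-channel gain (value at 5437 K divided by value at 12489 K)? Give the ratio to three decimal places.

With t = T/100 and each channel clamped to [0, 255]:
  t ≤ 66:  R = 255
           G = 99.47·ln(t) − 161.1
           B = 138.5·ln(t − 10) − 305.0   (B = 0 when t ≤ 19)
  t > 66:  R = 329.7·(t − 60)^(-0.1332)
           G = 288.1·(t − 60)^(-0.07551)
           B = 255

At 12489 K (t = 124.89):
  B = 255 by definition for t > 66.
At 5437 K (t = 54.37):
  B = 138.5·ln(54.37 − 10) − 305.0 = 138.5·ln 44.37 − 305.0 = 138.5·3.7926 − 305.0 = 220.270.
Gain = 220.270 / 255.000 = 0.8638 → 0.864.

0.864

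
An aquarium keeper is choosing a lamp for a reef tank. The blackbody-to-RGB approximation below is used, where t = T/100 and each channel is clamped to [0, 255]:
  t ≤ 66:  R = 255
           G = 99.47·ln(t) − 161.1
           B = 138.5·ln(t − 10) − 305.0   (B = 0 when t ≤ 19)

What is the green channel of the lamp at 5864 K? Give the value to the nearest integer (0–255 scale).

244

t = 5864/100 = 58.64; the t ≤ 66 branch applies.
G = 99.47·ln 58.64 − 161.1 = 99.47·4.0714 − 161.1 = 243.884.
Rounded: 244.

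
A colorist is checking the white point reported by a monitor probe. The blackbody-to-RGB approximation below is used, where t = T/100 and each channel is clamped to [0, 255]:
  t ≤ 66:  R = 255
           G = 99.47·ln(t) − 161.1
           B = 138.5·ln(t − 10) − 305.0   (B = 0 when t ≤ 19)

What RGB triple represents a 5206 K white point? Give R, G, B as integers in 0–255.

t = 5206/100 = 52.06; the t ≤ 66 branch applies.
R = 255 by definition for t ≤ 66.
G = 99.47·ln 52.06 − 161.1 = 99.47·3.9524 − 161.1 = 232.045.
B = 138.5·ln(52.06 − 10) − 305.0 = 138.5·ln 42.06 − 305.0 = 138.5·3.7391 − 305.0 = 212.865.
Rounded: (255, 232, 213).

R=255, G=232, B=213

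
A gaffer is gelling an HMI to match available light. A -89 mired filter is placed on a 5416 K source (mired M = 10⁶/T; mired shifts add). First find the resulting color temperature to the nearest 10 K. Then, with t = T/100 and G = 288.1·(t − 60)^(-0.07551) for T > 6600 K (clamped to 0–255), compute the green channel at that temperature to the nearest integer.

M_in = 10⁶/5416 = 184.64; M_out = 184.64 + (-89) = 95.64.
T_out = 10⁶/95.64 = 10456.1 K → 10460 K; t = 104.6.
G = 288.1·(104.6 − 60)^(-0.07551) = 288.1·44.6^(-0.07551) = 288.1·0.75069 = 216.273.
Rounded: 216.

216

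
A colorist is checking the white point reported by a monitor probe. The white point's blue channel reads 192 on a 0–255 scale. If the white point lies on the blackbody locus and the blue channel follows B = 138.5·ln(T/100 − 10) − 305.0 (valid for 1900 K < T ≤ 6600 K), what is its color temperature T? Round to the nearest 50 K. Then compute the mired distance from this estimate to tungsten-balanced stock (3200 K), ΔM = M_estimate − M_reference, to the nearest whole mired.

-95 mireds

ln(t − 10) = (192 + 305.0) / 138.5 = 3.5884.
t − 10 = e^3.5884 = 36.178, so t = 46.178.
T = 100·t = 4618 K → 4600 K to the nearest 50 K.
M_estimate = 10⁶/4600 = 217.39; M_reference = 10⁶/3200 = 312.50.
ΔM = 217.39 − 312.50 = -95.11 → -95 mireds.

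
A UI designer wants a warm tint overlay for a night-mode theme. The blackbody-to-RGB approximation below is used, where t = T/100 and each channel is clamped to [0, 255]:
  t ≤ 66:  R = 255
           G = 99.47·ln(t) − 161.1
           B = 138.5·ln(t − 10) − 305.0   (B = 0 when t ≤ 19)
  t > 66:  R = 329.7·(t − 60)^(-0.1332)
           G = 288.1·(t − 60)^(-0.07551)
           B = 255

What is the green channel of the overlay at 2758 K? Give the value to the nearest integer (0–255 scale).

169

t = 2758/100 = 27.58; the t ≤ 66 branch applies.
G = 99.47·ln 27.58 − 161.1 = 99.47·3.3171 − 161.1 = 168.851.
Rounded: 169.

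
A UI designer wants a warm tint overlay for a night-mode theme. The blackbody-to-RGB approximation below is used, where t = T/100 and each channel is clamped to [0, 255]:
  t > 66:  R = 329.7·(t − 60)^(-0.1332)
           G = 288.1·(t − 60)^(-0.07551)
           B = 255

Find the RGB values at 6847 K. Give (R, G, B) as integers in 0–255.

(248, 245, 255)

t = 6847/100 = 68.47; the t > 66 branch applies.
R = 329.7·(68.47 − 60)^(-0.1332) = 329.7·8.47^(-0.1332) = 329.7·0.75233 = 248.042.
G = 288.1·(68.47 − 60)^(-0.07551) = 288.1·8.47^(-0.07551) = 288.1·0.85101 = 245.176.
B = 255 by definition for t > 66.
Rounded: (248, 245, 255).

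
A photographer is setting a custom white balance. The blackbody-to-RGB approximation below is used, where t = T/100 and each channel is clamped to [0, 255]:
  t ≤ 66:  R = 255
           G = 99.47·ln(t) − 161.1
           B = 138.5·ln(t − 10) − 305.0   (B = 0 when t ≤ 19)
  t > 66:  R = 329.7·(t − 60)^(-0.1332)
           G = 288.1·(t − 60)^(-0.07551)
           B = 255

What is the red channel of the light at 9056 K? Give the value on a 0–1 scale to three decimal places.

0.820

t = 9056/100 = 90.56; the t > 66 branch applies.
R = 329.7·(90.56 − 60)^(-0.1332) = 329.7·30.56^(-0.1332) = 329.7·0.63413 = 209.072.
On a 0–1 scale: 209.072/255 = 0.8199 → 0.820.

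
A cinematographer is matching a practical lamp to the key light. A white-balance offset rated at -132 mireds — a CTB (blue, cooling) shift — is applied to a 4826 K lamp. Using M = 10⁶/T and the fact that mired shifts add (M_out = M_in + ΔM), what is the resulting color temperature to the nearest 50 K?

13300 K

M_in = 10⁶/4826 = 207.21 mireds.
M_out = 207.21 + (-132) = 75.21 mireds.
T_out = 10⁶/75.21 = 13295.9 K → 13300 K.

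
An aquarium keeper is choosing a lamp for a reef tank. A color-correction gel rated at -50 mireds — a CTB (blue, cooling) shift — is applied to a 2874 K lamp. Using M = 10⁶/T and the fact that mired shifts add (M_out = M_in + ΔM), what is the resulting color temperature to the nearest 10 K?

M_in = 10⁶/2874 = 347.95 mireds.
M_out = 347.95 + (-50) = 297.95 mireds.
T_out = 10⁶/297.95 = 3356.3 K → 3360 K.

3360 K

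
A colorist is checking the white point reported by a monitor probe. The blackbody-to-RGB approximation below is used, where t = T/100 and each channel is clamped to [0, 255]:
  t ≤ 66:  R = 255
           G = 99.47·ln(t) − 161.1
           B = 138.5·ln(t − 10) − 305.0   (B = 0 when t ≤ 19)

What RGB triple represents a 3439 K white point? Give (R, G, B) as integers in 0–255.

t = 3439/100 = 34.39; the t ≤ 66 branch applies.
R = 255 by definition for t ≤ 66.
G = 99.47·ln 34.39 − 161.1 = 99.47·3.5378 − 161.1 = 190.802.
B = 138.5·ln(34.39 − 10) − 305.0 = 138.5·ln 24.39 − 305.0 = 138.5·3.1942 − 305.0 = 137.393.
Rounded: (255, 191, 137).

(255, 191, 137)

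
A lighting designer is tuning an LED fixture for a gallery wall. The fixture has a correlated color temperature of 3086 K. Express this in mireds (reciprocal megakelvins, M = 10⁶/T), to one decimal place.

324.0 mireds

M = 10⁶ / 3086 = 324.044 → 324.0 mireds.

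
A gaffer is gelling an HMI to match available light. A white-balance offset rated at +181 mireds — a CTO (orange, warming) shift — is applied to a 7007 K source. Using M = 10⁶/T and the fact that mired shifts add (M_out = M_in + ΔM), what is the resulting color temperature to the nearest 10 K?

M_in = 10⁶/7007 = 142.71 mireds.
M_out = 142.71 + (+181) = 323.71 mireds.
T_out = 10⁶/323.71 = 3089.1 K → 3090 K.

3090 K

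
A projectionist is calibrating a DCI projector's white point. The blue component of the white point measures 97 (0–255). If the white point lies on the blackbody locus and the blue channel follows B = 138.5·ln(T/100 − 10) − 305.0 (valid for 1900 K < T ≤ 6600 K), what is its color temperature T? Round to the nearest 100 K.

ln(t − 10) = (97 + 305.0) / 138.5 = 2.9025.
t − 10 = e^2.9025 = 18.220, so t = 28.220.
T = 100·t = 2822 K → 2800 K to the nearest 100 K.

2800 K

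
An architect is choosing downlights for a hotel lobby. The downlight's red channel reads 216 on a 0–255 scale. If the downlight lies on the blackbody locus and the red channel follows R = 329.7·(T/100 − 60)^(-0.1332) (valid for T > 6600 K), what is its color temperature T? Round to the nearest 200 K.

(t − 60)^(-0.1332) = 216/329.7 = 0.65514.
t − 60 = 0.65514^(1/-0.1332) = 0.65514^(-7.508) = 23.926, so t = 83.926.
T = 100·t = 8393 K → 8400 K to the nearest 200 K.

8400 K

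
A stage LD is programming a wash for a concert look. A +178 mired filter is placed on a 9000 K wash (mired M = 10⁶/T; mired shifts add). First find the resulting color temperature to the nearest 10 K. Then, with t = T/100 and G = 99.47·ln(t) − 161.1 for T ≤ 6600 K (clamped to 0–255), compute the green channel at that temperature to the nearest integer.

M_in = 10⁶/9000 = 111.11; M_out = 111.11 + (+178) = 289.11.
T_out = 10⁶/289.11 = 3458.9 K → 3460 K; t = 34.6.
G = 99.47·ln 34.6 − 161.1 = 99.47·3.5439 − 161.1 = 191.407.
Rounded: 191.

191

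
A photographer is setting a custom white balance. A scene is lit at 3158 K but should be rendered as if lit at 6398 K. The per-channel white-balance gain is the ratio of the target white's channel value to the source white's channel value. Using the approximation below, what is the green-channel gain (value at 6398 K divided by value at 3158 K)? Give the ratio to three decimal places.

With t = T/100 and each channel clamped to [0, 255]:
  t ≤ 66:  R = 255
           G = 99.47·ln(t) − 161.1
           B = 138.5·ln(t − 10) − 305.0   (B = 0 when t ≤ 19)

1.385

At 3158 K (t = 31.58):
  G = 99.47·ln 31.58 − 161.1 = 99.47·3.4525 − 161.1 = 182.323.
At 6398 K (t = 63.98):
  G = 99.47·ln 63.98 − 161.1 = 99.47·4.1586 − 161.1 = 252.553.
Gain = 252.553 / 182.323 = 1.3852 → 1.385.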